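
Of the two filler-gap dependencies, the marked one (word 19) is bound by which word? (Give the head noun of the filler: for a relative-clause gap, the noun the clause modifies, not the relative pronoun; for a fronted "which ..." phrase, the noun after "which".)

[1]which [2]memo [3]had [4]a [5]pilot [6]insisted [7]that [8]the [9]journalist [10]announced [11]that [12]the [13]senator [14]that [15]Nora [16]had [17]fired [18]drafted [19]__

2

The marked gap is the direct object of "drafted".
Its filler is the fronted wh-phrase "which memo", at word 2.
(The other dependency links word 13 to a gap after word 17.)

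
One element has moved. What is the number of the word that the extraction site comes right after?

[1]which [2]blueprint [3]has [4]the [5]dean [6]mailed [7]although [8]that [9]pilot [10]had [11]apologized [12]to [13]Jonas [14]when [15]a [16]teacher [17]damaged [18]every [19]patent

6

The displaced element is "which blueprint" (word 2).
It functions as the direct object of "mailed", so the gap sits immediately after word 6 ("mailed").
Base order: The dean has mailed which blueprint although that pilot had apologized to Jonas when a teacher damaged every patent.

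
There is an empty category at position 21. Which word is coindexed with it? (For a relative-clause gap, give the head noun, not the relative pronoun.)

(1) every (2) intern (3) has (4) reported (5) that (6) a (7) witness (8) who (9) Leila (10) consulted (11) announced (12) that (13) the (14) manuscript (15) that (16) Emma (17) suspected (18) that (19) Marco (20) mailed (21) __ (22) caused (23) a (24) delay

The gap at 21 is the object of "mailed", inside a relative clause.
The relative pronoun is "that" (word 15); it is bound by the head noun immediately before it.
Its filler is the head noun "manuscript", at word 14.

14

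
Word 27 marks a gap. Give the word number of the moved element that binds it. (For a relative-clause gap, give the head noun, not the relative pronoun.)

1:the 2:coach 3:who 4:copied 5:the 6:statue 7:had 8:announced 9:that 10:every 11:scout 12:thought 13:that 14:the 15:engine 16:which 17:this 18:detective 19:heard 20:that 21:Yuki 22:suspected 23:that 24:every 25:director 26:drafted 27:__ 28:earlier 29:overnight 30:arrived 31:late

The gap at 27 is the object of "drafted", inside a relative clause.
The relative pronoun is "which" (word 16); it is bound by the head noun immediately before it.
Its filler is the head noun "engine", at word 15.

15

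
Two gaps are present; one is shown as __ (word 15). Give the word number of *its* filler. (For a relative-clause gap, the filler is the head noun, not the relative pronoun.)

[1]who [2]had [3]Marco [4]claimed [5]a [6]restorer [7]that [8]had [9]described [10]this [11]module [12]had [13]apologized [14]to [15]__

1

The marked gap is the object of the preposition "to" of "apologized".
Its filler is the fronted wh-phrase "who", at word 1.
(The other dependency links word 6 to a gap after word 7.)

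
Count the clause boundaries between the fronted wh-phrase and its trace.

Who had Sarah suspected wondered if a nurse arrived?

"who" is extracted from the subject of "wondered".
Boundaries crossed, outermost first: [Ø] — 1 in total.

1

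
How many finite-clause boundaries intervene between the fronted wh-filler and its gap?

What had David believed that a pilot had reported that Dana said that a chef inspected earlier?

3

"what" is extracted from the object of "inspected".
Boundaries crossed, outermost first: [that], [that], [that] — 3 in total.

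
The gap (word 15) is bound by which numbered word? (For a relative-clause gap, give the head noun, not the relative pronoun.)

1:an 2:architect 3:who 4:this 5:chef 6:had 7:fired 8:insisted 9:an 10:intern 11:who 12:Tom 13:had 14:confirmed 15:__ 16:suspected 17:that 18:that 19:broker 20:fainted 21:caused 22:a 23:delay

10

The gap at 15 is the subject of "suspected", inside a relative clause.
The relative pronoun is "who" (word 11); it is bound by the head noun immediately before it.
Its filler is the head noun "intern", at word 10.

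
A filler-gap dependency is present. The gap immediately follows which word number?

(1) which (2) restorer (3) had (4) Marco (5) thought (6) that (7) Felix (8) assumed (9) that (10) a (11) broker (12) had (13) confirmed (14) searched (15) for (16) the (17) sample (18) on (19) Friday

The displaced element is "which restorer" (word 2).
It is linked across 3 clause boundaries (that → that → Ø).
It functions as the subject of "searched", so the gap sits immediately after word 13 ("confirmed").
Base order: Marco had thought that Felix assumed that a broker had confirmed which restorer searched for the sample on Friday.

13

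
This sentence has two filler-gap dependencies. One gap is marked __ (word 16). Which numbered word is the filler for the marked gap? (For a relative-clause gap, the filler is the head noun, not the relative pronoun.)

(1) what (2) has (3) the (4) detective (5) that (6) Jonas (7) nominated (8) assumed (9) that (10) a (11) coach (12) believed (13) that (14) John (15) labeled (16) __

The marked gap is the direct object of "labeled".
Its filler is the fronted wh-phrase "what", at word 1.
(The other dependency links word 4 to a gap after word 7.)

1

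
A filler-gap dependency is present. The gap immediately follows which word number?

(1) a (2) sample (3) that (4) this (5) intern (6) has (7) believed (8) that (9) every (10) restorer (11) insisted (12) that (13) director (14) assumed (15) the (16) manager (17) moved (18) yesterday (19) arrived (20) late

17

The displaced element is "a sample" (word 2).
It is linked across 3 clause boundaries (that → Ø → Ø).
It functions as the direct object of "moved", so the gap sits immediately after word 17 ("moved").
Base order: This intern has believed that every restorer insisted that director assumed the manager moved a sample yesterday.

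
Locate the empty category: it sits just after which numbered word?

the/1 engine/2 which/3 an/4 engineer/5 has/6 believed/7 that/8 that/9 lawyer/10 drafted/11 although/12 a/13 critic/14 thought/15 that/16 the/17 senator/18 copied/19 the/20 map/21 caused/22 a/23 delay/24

11

The displaced element is "the engine" (word 2).
It is linked across 1 clause boundary (that).
It functions as the direct object of "drafted", so the gap sits immediately after word 11 ("drafted").
Base order: An engineer has believed that that lawyer drafted the engine although a critic thought that the senator copied the map.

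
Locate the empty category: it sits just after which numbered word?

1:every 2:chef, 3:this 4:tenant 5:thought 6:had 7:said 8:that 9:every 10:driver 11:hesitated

The displaced element is "every chef" (word 2).
It is linked across 1 clause boundary (Ø).
It functions as the subject of "said", so the gap sits immediately after word 5 ("thought").
Base order: This tenant thought that every chef had said that every driver hesitated.

5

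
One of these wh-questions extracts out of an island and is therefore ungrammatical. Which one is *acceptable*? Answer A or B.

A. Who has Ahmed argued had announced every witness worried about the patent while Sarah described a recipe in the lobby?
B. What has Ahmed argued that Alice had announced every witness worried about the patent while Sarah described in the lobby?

In B, the wh-phrase is extracted from inside an adjunct island (introduced by "while"), which blocks movement.
In A, the extraction path crosses only that-complement boundaries, which are transparent.
So A is grammatical.

A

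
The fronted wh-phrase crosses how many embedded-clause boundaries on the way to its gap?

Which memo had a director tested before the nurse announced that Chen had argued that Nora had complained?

"which memo" originates inside the matrix clause — no clause boundary is crossed.

0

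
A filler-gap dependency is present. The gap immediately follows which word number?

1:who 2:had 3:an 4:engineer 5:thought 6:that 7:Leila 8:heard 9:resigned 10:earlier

The displaced element is "who" (word 1).
It is linked across 2 clause boundaries (that → Ø).
It functions as the subject of "resigned", so the gap sits immediately after word 8 ("heard").
Base order: An engineer had thought that Leila heard that who resigned earlier.

8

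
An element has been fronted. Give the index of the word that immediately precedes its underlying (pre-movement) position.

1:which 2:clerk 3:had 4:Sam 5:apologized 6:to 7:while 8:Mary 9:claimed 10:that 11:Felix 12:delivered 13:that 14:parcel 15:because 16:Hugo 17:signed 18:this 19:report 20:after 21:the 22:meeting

The displaced element is "which clerk" (word 2).
It functions as the object of the preposition "to" of "apologized", so the gap sits immediately after word 6 ("to").
Base order: Sam had apologized to which clerk while Mary claimed that Felix delivered that parcel because Hugo signed this report after the meeting.

6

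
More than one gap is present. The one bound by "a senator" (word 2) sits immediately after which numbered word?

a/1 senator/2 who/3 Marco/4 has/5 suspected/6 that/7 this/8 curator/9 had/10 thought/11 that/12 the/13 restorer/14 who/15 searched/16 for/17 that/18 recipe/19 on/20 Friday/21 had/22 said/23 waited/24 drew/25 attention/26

The displaced element is "a senator" (word 2).
It is linked across 3 clause boundaries (that → that → Ø).
It functions as the subject of "waited", so the gap sits immediately after word 23 ("said").
Base order: Marco has suspected that this curator had thought that the restorer who searched for that recipe on Friday had said that a senator waited.

23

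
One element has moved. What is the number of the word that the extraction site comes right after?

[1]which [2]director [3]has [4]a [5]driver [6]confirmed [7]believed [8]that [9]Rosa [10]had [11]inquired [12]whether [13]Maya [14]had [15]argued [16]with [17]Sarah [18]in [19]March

6

The displaced element is "which director" (word 2).
It is linked across 1 clause boundary (Ø).
It functions as the subject of "believed", so the gap sits immediately after word 6 ("confirmed").
Base order: A driver has confirmed which director believed that Rosa had inquired whether Maya had argued with Sarah in March.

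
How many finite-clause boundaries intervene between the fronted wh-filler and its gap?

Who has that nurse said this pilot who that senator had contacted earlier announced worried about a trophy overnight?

2

"who" is extracted from the subject of "worried".
Boundaries crossed, outermost first: [Ø], [Ø] — 2 in total.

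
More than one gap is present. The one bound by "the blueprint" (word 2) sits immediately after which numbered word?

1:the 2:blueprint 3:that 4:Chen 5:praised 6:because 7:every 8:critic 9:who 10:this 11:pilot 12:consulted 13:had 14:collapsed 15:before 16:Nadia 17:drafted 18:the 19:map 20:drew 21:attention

5

The displaced element is "the blueprint" (word 2).
It functions as the direct object of "praised", so the gap sits immediately after word 5 ("praised").
Base order: Chen praised the blueprint because every critic who this pilot consulted had collapsed before Nadia drafted the map.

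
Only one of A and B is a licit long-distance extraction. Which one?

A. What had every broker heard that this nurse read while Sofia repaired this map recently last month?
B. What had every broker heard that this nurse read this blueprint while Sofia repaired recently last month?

A

In B, the wh-phrase is extracted from inside an adjunct island (introduced by "while"), which blocks movement.
In A, the extraction path crosses only that-complement boundaries, which are transparent.
So A is grammatical.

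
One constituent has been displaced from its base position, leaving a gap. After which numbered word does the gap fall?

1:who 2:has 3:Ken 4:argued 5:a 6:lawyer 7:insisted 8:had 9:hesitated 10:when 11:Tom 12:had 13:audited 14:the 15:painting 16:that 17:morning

7

The displaced element is "who" (word 1).
It is linked across 2 clause boundaries (Ø → Ø).
It functions as the subject of "hesitated", so the gap sits immediately after word 7 ("insisted").
Base order: Ken has argued a lawyer insisted that who had hesitated when Tom had audited the painting that morning.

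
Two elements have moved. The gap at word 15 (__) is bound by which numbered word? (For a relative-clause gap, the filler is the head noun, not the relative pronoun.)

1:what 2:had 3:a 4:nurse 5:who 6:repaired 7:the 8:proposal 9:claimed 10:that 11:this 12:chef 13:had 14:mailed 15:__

1

The marked gap is the direct object of "mailed".
Its filler is the fronted wh-phrase "what", at word 1.
(The other dependency links word 4 to a gap after word 5.)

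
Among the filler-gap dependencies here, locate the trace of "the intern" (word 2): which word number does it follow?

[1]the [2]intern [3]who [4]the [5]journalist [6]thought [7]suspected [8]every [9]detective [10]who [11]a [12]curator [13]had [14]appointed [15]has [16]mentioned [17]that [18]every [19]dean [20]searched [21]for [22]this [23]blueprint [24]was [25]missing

The displaced element is "the intern" (word 2).
It is linked across 1 clause boundary (Ø).
It functions as the subject of "suspected", so the gap sits immediately after word 6 ("thought").
Base order: The journalist thought that the intern suspected every detective who a curator had appointed has mentioned that every dean searched for this blueprint.

6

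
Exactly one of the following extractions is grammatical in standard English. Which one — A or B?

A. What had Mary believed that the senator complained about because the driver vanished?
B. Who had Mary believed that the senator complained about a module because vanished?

A

In B, the wh-phrase is extracted from inside an adjunct island (introduced by "because"), which blocks movement.
In A, the extraction path crosses only that-complement boundaries, which are transparent.
So A is grammatical.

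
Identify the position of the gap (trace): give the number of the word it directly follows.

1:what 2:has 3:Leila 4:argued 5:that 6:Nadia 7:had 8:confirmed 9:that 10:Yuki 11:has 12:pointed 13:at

The displaced element is "what" (word 1).
It is linked across 2 clause boundaries (that → that).
It functions as the object of the preposition "at" of "pointed", so the gap sits immediately after word 13 ("at").
Base order: Leila has argued that Nadia had confirmed that Yuki has pointed at what.

13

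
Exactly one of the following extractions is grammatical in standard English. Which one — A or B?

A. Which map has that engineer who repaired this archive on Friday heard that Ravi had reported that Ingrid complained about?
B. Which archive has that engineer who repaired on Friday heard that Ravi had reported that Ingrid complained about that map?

In B, the wh-phrase is extracted from inside a complex-NP island (relative clause) (introduced by "who"), which blocks movement.
In A, the extraction path crosses only that-complement boundaries, which are transparent.
So A is grammatical.

A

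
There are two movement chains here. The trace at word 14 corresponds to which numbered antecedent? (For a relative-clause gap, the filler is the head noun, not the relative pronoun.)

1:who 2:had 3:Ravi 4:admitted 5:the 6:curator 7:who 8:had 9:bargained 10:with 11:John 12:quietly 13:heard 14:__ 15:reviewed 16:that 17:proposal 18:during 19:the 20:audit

The marked gap is the subject of "reviewed".
Its filler is the fronted wh-phrase "who", at word 1.
(The other dependency links word 6 to a gap after word 7.)

1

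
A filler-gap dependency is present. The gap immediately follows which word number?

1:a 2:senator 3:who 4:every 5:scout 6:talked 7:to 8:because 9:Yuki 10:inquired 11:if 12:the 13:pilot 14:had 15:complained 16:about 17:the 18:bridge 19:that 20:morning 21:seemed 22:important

7

The displaced element is "a senator" (word 2).
It functions as the object of the preposition "to" of "talked", so the gap sits immediately after word 7 ("to").
Base order: Every scout talked to a senator because Yuki inquired if the pilot had complained about the bridge that morning.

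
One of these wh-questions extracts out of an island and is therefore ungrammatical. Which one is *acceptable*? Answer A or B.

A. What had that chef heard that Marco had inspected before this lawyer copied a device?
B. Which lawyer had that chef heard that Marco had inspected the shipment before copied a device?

A

In B, the wh-phrase is extracted from inside an adjunct island (introduced by "before"), which blocks movement.
In A, the extraction path crosses only that-complement boundaries, which are transparent.
So A is grammatical.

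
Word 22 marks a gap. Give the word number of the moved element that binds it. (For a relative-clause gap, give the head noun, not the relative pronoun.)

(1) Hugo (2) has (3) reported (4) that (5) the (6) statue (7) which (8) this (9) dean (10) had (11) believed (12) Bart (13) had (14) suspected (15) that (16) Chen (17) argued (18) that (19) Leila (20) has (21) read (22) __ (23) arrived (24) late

The gap at 22 is the object of "read", inside a relative clause.
The relative pronoun is "which" (word 7); it is bound by the head noun immediately before it.
Its filler is the head noun "statue", at word 6.

6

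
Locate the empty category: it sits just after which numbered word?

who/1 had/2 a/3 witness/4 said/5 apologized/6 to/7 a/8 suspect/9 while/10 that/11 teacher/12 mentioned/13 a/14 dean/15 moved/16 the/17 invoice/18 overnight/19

5

The displaced element is "who" (word 1).
It is linked across 1 clause boundary (Ø).
It functions as the subject of "apologized", so the gap sits immediately after word 5 ("said").
Base order: A witness had said who apologized to a suspect while that teacher mentioned a dean moved the invoice overnight.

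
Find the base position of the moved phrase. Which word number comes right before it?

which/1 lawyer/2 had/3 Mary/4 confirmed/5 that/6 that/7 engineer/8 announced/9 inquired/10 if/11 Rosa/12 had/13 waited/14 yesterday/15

The displaced element is "which lawyer" (word 2).
It is linked across 2 clause boundaries (that → Ø).
It functions as the subject of "inquired", so the gap sits immediately after word 9 ("announced").
Base order: Mary had confirmed that that engineer announced that which lawyer inquired if Rosa had waited yesterday.

9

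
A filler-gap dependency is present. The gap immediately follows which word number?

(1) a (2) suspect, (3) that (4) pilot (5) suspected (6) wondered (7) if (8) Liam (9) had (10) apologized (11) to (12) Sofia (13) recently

The displaced element is "a suspect" (word 2).
It is linked across 1 clause boundary (Ø).
It functions as the subject of "wondered", so the gap sits immediately after word 5 ("suspected").
Base order: That pilot suspected that a suspect wondered if Liam had apologized to Sofia recently.

5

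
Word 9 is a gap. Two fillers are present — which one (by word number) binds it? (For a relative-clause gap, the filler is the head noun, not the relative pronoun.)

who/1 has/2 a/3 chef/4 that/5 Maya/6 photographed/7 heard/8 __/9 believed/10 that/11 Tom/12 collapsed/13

The marked gap is the subject of "believed".
Its filler is the fronted wh-phrase "who", at word 1.
(The other dependency links word 4 to a gap after word 7.)

1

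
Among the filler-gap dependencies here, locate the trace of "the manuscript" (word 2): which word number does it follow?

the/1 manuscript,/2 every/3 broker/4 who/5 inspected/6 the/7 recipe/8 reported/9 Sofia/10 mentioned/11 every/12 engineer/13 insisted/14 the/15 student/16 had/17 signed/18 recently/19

The displaced element is "the manuscript" (word 2).
It is linked across 3 clause boundaries (Ø → Ø → Ø).
It functions as the direct object of "signed", so the gap sits immediately after word 18 ("signed").
Base order: Every broker who inspected the recipe reported Sofia mentioned every engineer insisted the student had signed the manuscript recently.

18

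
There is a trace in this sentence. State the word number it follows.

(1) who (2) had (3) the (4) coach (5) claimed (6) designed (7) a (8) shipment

The displaced element is "who" (word 1).
It is linked across 1 clause boundary (Ø).
It functions as the subject of "designed", so the gap sits immediately after word 5 ("claimed").
Base order: The coach had claimed who designed a shipment.

5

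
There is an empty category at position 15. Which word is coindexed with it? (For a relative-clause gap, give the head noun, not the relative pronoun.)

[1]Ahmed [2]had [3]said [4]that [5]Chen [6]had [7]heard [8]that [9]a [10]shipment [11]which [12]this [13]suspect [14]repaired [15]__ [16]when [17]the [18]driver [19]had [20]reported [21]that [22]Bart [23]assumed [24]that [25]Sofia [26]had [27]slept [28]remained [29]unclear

10

The gap at 15 is the object of "repaired", inside a relative clause.
The relative pronoun is "which" (word 11); it is bound by the head noun immediately before it.
Its filler is the head noun "shipment", at word 10.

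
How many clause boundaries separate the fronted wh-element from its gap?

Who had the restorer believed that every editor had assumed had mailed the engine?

2

"who" is extracted from the subject of "mailed".
Boundaries crossed, outermost first: [that], [Ø] — 2 in total.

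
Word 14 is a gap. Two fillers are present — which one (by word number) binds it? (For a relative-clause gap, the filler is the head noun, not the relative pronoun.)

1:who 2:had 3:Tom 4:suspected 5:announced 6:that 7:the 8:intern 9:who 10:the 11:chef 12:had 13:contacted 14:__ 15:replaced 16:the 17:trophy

8

The marked gap is inside the relative clause, the direct object of "contacted".
Its filler is the head noun "intern" (via "who"), at word 8.
(The other dependency links word 1 to a gap after word 4.)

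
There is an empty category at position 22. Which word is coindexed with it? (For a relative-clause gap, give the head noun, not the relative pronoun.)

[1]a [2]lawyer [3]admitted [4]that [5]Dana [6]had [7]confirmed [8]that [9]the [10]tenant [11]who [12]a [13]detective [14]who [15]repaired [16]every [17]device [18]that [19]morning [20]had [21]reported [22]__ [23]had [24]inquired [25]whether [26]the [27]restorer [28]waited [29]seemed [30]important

10

The gap at 22 is the subject of "inquired", inside a relative clause.
The relative pronoun is "who" (word 11); it is bound by the head noun immediately before it.
Its filler is the head noun "tenant", at word 10.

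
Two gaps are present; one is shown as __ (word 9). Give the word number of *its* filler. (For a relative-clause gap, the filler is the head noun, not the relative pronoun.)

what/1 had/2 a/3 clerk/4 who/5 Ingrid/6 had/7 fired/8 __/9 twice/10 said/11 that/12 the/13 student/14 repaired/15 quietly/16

4

The marked gap is inside the relative clause, the direct object of "fired".
Its filler is the head noun "clerk" (via "who"), at word 4.
(The other dependency links word 1 to a gap after word 15.)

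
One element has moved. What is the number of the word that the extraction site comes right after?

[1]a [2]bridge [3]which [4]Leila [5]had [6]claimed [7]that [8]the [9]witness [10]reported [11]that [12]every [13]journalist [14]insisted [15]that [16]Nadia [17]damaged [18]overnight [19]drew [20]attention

17

The displaced element is "a bridge" (word 2).
It is linked across 3 clause boundaries (that → that → that).
It functions as the direct object of "damaged", so the gap sits immediately after word 17 ("damaged").
Base order: Leila had claimed that the witness reported that every journalist insisted that Nadia damaged a bridge overnight.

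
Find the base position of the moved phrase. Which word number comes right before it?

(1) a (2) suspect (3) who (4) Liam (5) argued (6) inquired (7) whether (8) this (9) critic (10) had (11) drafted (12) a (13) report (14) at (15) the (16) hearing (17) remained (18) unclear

5

The displaced element is "a suspect" (word 2).
It is linked across 1 clause boundary (Ø).
It functions as the subject of "inquired", so the gap sits immediately after word 5 ("argued").
Base order: Liam argued that a suspect inquired whether this critic had drafted a report at the hearing.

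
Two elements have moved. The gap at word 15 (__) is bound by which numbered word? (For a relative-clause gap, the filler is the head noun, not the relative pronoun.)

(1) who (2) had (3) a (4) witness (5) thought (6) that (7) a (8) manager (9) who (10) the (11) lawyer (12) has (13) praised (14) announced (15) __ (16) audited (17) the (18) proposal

1

The marked gap is the subject of "audited".
Its filler is the fronted wh-phrase "who", at word 1.
(The other dependency links word 8 to a gap after word 13.)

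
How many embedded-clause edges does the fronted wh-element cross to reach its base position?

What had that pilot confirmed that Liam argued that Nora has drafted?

"what" is extracted from the object of "drafted".
Boundaries crossed, outermost first: [that], [that] — 2 in total.

2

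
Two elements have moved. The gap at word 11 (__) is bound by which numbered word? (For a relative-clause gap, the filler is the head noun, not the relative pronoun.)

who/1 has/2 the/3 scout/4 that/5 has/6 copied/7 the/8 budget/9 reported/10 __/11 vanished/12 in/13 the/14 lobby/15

The marked gap is the subject of "vanished".
Its filler is the fronted wh-phrase "who", at word 1.
(The other dependency links word 4 to a gap after word 5.)

1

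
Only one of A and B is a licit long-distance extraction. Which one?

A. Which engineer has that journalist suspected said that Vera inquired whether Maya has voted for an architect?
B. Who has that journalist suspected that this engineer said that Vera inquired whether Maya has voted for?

In B, the wh-phrase is extracted from inside a wh-island (introduced by "whether"), which blocks movement.
In A, the extraction path crosses only that-complement boundaries, which are transparent.
So A is grammatical.

A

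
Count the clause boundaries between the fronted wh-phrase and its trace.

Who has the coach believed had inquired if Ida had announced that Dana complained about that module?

1

"who" is extracted from the subject of "inquired".
Boundaries crossed, outermost first: [Ø] — 1 in total.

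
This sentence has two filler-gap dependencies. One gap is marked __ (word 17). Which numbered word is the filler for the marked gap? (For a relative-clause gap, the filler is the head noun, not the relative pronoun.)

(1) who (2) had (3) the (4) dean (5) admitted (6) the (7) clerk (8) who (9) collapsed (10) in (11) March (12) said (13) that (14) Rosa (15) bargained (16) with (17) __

1

The marked gap is the object of the preposition "with" of "bargained".
Its filler is the fronted wh-phrase "who", at word 1.
(The other dependency links word 7 to a gap after word 8.)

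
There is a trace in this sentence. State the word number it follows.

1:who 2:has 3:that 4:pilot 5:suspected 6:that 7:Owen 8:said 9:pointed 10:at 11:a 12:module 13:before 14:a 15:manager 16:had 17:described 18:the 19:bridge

8

The displaced element is "who" (word 1).
It is linked across 2 clause boundaries (that → Ø).
It functions as the subject of "pointed", so the gap sits immediately after word 8 ("said").
Base order: That pilot has suspected that Owen said that who pointed at a module before a manager had described the bridge.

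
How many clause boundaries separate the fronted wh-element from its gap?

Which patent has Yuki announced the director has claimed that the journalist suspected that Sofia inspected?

"which patent" is extracted from the object of "inspected".
Boundaries crossed, outermost first: [Ø], [that], [that] — 3 in total.

3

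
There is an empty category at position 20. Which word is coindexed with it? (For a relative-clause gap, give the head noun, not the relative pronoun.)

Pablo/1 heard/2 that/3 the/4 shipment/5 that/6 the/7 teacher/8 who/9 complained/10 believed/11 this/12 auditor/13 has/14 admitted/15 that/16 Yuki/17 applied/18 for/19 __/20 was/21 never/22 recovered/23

The gap at 20 is the prepositional object of "applied", inside a relative clause.
The relative pronoun is "that" (word 6); it is bound by the head noun immediately before it.
Its filler is the head noun "shipment", at word 5.

5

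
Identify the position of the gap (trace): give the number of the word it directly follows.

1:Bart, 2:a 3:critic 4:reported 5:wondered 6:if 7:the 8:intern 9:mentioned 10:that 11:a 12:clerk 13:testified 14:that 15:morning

The displaced element is "Bart" (word 1).
It is linked across 1 clause boundary (Ø).
It functions as the subject of "wondered", so the gap sits immediately after word 4 ("reported").
Base order: A critic reported that Bart wondered if the intern mentioned that a clerk testified that morning.

4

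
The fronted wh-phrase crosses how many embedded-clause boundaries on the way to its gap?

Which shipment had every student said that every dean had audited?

"which shipment" is extracted from the object of "audited".
Boundaries crossed, outermost first: [that] — 1 in total.

1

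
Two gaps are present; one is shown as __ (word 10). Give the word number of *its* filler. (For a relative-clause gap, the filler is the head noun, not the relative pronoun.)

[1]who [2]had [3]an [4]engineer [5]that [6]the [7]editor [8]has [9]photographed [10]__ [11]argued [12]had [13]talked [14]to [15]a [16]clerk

The marked gap is inside the relative clause, the direct object of "photographed".
Its filler is the head noun "engineer" (via "that"), at word 4.
(The other dependency links word 1 to a gap after word 11.)

4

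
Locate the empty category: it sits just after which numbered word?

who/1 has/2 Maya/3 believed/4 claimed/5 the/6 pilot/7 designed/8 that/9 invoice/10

The displaced element is "who" (word 1).
It is linked across 1 clause boundary (Ø).
It functions as the subject of "claimed", so the gap sits immediately after word 4 ("believed").
Base order: Maya has believed that who claimed the pilot designed that invoice.

4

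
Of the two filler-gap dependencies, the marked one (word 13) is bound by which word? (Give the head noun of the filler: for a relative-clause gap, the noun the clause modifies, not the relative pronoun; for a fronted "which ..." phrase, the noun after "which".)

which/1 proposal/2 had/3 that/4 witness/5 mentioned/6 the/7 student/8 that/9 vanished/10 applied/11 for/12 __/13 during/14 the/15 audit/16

The marked gap is the object of the preposition "for" of "applied".
Its filler is the fronted wh-phrase "which proposal", at word 2.
(The other dependency links word 8 to a gap after word 9.)

2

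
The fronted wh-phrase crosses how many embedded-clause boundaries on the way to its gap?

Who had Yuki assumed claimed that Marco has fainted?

"who" is extracted from the subject of "claimed".
Boundaries crossed, outermost first: [Ø] — 1 in total.

1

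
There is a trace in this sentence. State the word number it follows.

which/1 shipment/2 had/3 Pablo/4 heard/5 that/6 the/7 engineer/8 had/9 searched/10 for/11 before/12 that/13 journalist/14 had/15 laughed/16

The displaced element is "which shipment" (word 2).
It is linked across 1 clause boundary (that).
It functions as the object of the preposition "for" of "searched", so the gap sits immediately after word 11 ("for").
Base order: Pablo had heard that the engineer had searched for which shipment before that journalist had laughed.

11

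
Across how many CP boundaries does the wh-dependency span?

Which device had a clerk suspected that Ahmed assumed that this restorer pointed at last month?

"which device" is extracted from the PP object of "pointed".
Boundaries crossed, outermost first: [that], [that] — 2 in total.

2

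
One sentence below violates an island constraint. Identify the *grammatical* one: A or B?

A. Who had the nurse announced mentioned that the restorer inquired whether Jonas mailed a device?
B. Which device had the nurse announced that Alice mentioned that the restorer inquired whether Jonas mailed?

In B, the wh-phrase is extracted from inside a wh-island (introduced by "whether"), which blocks movement.
In A, the extraction path crosses only that-complement boundaries, which are transparent.
So A is grammatical.

A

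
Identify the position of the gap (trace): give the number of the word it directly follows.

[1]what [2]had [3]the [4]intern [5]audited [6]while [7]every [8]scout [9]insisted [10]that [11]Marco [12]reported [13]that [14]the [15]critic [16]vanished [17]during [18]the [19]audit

The displaced element is "what" (word 1).
It functions as the direct object of "audited", so the gap sits immediately after word 5 ("audited").
Base order: The intern had audited what while every scout insisted that Marco reported that the critic vanished during the audit.

5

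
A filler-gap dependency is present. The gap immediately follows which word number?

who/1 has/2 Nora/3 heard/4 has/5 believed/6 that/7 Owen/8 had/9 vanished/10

The displaced element is "who" (word 1).
It is linked across 1 clause boundary (Ø).
It functions as the subject of "believed", so the gap sits immediately after word 4 ("heard").
Base order: Nora has heard that who has believed that Owen had vanished.

4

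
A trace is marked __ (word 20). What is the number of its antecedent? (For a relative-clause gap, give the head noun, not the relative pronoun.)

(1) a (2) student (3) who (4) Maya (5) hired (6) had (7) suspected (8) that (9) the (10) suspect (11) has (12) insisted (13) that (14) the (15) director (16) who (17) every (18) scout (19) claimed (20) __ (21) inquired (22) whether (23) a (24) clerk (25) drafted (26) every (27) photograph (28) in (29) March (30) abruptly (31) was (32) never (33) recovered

15

The gap at 20 is the subject of "inquired", inside a relative clause.
The relative pronoun is "who" (word 16); it is bound by the head noun immediately before it.
Its filler is the head noun "director", at word 15.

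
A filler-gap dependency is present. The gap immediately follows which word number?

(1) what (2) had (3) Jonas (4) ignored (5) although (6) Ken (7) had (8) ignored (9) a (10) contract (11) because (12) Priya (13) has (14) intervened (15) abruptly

4

The displaced element is "what" (word 1).
It functions as the direct object of "ignored", so the gap sits immediately after word 4 ("ignored").
Base order: Jonas had ignored what although Ken had ignored a contract because Priya has intervened abruptly.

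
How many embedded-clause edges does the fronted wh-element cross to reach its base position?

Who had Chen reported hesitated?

"who" is extracted from the subject of "hesitated".
Boundaries crossed, outermost first: [Ø] — 1 in total.

1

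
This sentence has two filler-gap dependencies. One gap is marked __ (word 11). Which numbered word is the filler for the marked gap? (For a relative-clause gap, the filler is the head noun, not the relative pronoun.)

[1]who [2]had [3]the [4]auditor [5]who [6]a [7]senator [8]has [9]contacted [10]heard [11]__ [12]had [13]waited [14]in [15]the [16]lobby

1

The marked gap is the subject of "waited".
Its filler is the fronted wh-phrase "who", at word 1.
(The other dependency links word 4 to a gap after word 9.)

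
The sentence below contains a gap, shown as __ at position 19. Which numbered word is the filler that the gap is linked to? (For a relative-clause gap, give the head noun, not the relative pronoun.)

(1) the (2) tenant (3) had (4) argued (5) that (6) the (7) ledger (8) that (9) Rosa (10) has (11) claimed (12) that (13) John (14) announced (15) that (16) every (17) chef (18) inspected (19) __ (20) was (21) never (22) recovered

7

The gap at 19 is the object of "inspected", inside a relative clause.
The relative pronoun is "that" (word 8); it is bound by the head noun immediately before it.
Its filler is the head noun "ledger", at word 7.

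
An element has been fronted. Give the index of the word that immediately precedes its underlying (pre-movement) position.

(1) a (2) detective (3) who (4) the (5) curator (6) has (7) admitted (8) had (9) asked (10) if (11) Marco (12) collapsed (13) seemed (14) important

7

The displaced element is "a detective" (word 2).
It is linked across 1 clause boundary (Ø).
It functions as the subject of "asked", so the gap sits immediately after word 7 ("admitted").
Base order: The curator has admitted that a detective had asked if Marco collapsed.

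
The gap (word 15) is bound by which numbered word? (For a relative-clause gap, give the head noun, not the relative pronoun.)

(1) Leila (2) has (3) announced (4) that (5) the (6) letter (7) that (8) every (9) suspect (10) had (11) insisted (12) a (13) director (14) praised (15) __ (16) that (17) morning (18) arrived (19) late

6

The gap at 15 is the object of "praised", inside a relative clause.
The relative pronoun is "that" (word 7); it is bound by the head noun immediately before it.
Its filler is the head noun "letter", at word 6.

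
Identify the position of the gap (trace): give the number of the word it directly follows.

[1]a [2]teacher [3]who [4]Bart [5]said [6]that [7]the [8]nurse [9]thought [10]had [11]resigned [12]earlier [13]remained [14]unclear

The displaced element is "a teacher" (word 2).
It is linked across 2 clause boundaries (that → Ø).
It functions as the subject of "resigned", so the gap sits immediately after word 9 ("thought").
Base order: Bart said that the nurse thought that a teacher had resigned earlier.

9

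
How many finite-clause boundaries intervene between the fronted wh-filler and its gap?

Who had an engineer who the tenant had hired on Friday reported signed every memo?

"who" is extracted from the subject of "signed".
Boundaries crossed, outermost first: [Ø] — 1 in total.

1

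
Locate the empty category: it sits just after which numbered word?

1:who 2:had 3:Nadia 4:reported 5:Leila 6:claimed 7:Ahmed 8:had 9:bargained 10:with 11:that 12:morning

The displaced element is "who" (word 1).
It is linked across 2 clause boundaries (Ø → Ø).
It functions as the object of the preposition "with" of "bargained", so the gap sits immediately after word 10 ("with").
Base order: Nadia had reported Leila claimed Ahmed had bargained with who that morning.

10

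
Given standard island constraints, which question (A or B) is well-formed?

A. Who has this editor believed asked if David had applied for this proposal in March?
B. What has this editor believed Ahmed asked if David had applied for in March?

In B, the wh-phrase is extracted from inside a wh-island (introduced by "if"), which blocks movement.
In A, the extraction path crosses only that-complement boundaries, which are transparent.
So A is grammatical.

A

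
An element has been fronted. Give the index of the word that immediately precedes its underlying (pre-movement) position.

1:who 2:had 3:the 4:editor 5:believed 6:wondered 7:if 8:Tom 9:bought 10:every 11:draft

The displaced element is "who" (word 1).
It is linked across 1 clause boundary (Ø).
It functions as the subject of "wondered", so the gap sits immediately after word 5 ("believed").
Base order: The editor had believed that who wondered if Tom bought every draft.

5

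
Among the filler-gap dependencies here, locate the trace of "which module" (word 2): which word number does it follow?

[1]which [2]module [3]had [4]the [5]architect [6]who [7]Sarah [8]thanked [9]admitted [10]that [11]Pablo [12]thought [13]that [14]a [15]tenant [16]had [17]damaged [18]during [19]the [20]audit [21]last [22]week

17

The displaced element is "which module" (word 2).
It is linked across 2 clause boundaries (that → that).
It functions as the direct object of "damaged", so the gap sits immediately after word 17 ("damaged").
Base order: The architect who Sarah thanked had admitted that Pablo thought that a tenant had damaged which module during the audit last week.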